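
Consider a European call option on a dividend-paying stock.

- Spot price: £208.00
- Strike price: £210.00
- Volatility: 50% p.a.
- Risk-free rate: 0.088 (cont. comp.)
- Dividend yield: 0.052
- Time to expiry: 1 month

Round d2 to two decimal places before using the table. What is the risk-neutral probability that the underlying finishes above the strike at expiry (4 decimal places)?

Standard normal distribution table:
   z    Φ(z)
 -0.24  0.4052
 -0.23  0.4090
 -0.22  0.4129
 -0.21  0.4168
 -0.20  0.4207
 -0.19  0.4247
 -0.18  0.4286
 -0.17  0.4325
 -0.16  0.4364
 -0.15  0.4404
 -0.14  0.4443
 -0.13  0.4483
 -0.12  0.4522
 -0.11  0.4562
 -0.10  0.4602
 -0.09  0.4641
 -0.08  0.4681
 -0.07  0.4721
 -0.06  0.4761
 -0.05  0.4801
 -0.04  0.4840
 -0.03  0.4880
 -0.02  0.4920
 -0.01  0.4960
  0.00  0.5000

σ√T = 0.5 × 0.2887 = 0.1443
d₁ = [ln(208/210) + (0.088 − 0.052 + 0.5²/2)·0.08333] / 0.1443 = [-0.0096 + 0.0134] / 0.1443 = 0.0267 which rounds to 0.03
d₂ = d₁ − σ√T = 0.0267 − 0.1443 = -0.1177 which rounds to -0.12
Pr(exercise) under Q = N(d₂) = 0.4522

0.4522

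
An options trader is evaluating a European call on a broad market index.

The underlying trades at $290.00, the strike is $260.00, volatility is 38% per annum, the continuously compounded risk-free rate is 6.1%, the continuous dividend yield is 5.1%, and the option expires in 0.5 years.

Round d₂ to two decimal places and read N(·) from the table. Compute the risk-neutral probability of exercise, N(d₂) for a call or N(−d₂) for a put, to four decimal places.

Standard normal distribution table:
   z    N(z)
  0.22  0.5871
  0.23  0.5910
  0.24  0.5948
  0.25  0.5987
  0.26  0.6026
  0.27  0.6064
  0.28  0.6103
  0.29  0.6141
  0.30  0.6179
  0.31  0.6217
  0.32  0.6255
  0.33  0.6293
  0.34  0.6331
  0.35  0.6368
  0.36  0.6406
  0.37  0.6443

σ√T = 0.38 × 0.7071 = 0.2687
d₁ = [ln(290/260) + (0.061 − 0.051 + ½·0.38²)·0.5] / (σ√T) = (0.1092 + 0.0411) / 0.2687 = 0.5594 → 0.56
d₂ = 0.5594 − 0.2687 = 0.2907 → 0.29
Risk-neutral Pr[S_T > K] = N(d₂) = N(0.29) = 0.6141

0.6141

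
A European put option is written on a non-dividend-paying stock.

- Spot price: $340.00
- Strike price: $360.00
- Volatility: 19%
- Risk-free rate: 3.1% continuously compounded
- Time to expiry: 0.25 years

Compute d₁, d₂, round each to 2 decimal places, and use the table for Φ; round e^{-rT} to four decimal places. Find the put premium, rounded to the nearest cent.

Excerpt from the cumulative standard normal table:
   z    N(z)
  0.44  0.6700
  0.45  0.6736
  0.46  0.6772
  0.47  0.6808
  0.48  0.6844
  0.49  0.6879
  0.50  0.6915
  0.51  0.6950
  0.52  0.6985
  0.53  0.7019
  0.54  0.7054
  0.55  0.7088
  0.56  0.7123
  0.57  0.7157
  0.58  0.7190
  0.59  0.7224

$24.20

σ√T = 0.19·√0.25 = 0.0950
d₁ = [ln(340/360) + (0.031 + 0.19²/2)·0.25] / 0.0950 = [-0.0572 + 0.0123] / 0.0950 = -0.4726 ⇒ -0.47
d₂ = d₁ − σ√T = -0.4726 − 0.0950 = -0.5676 ⇒ -0.57
exp(−rT) = exp(−0.031·0.25) = 0.9923
N(−d₂) = N(0.57) = 0.7157;  N(−d₁) = N(0.47) = 0.6808
P = 360·0.9923·0.7157 − 340·0.6808 = 255.6681 − 231.4720 = 24.1961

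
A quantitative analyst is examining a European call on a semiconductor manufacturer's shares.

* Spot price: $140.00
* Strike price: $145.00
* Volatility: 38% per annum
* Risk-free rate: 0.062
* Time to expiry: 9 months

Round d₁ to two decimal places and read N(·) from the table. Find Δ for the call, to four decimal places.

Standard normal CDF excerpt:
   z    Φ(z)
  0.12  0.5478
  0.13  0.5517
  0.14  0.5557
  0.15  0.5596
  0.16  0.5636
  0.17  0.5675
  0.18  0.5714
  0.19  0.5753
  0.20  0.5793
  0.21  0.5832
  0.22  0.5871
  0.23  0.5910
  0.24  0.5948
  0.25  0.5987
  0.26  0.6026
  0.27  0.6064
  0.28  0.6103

0.5793

σ√T = 0.38 × 0.8660 = 0.3291
d₁ = [ln(140/145) + (0.062 + 0.38²/2)·0.75] / 0.3291 = [-0.0351 + 0.1006] / 0.3291 = 0.1992 → 0.20
N(d₁) = N(0.20) = 0.5793
Δ_call = N(d₁) = 0.5793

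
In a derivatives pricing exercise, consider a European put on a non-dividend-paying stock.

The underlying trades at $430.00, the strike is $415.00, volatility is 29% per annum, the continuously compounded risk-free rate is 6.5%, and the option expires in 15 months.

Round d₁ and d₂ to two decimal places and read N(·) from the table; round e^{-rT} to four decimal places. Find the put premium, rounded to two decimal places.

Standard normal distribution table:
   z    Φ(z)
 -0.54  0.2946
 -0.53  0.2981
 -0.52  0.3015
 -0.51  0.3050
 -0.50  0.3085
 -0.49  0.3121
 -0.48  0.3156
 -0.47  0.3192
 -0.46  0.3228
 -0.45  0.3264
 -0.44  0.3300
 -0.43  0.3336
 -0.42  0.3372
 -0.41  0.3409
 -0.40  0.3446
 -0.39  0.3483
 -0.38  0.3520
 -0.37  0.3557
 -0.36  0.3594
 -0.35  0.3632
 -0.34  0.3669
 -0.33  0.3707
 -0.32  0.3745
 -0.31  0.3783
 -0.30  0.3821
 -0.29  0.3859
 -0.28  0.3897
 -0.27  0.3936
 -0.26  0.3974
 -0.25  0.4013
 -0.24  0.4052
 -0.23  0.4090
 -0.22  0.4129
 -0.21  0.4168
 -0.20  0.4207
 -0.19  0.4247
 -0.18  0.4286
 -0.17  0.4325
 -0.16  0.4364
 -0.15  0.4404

$31.33

σ√T = 0.29 × 1.1180 = 0.3242
ln(S/K) + (r + σ²/2)T = ln(430/415) + (0.065 + 0.29²/2)·1.25 = 0.0355 + 0.1338 = 0.1693
d₁ = 0.1693 / 0.3242 = 0.5222 ≈ 0.52
d₂ = d₁ − σ√T = 0.5222 − 0.3242 = 0.1980 ≈ 0.20
e^(−rT) = e^(−0.065·1.25) = 0.9220
N(−d₂) = N(-0.20) = 0.4207;  N(−d₁) = N(-0.52) = 0.3015
P = 415·0.9220·0.4207 − 430·0.3015 = 160.9724 − 129.6450 = 31.3274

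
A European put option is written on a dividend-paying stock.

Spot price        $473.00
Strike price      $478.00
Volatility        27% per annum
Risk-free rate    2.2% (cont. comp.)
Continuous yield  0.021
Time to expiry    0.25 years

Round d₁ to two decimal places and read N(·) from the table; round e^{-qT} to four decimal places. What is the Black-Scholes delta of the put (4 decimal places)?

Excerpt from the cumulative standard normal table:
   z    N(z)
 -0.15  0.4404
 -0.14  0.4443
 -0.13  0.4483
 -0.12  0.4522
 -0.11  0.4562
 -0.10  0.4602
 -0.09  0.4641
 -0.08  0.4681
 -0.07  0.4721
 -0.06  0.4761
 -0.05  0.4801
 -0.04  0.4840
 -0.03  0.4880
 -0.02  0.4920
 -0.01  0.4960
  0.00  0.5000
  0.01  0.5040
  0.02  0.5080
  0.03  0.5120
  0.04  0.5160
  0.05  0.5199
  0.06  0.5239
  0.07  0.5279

-0.5014

σ√T = 0.27 × 0.5000 = 0.1350
ln(S/K) + (r − q + σ²/2)T = ln(473/478) + (0.022 − 0.021 + 0.27²/2)·0.25 = -0.0105 + 0.0094 = -0.0012
d₁ = -0.0012 / 0.1350 = -0.0085 ⇒ -0.01
N(d₁) = N(-0.01) = 0.4960
Δ_put = e^(−qT)·(N(d₁) − 1) = 0.9948·(0.4960 − 1) = -0.5014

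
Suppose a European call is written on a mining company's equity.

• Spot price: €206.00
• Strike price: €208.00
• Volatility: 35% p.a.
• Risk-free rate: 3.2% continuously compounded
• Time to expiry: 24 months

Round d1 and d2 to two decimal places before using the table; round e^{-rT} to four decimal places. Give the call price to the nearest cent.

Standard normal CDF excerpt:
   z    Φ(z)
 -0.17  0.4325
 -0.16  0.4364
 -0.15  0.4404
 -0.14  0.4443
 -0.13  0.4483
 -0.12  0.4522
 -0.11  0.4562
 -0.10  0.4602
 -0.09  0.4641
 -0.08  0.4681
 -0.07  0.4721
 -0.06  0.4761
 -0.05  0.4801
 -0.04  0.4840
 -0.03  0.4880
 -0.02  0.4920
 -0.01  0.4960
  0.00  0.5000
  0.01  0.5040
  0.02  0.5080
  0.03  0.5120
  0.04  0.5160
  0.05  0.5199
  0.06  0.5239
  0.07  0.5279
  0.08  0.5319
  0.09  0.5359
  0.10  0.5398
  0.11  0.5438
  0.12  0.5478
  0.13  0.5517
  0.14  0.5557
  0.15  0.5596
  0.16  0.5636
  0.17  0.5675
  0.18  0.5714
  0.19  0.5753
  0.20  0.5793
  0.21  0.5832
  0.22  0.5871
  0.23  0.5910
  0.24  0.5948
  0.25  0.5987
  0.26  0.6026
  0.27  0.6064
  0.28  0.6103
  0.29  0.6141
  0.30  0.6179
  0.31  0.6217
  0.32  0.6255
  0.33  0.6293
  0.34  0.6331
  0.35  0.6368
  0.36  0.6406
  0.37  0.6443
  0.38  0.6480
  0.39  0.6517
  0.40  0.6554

€45.28

σ√T = 0.35 × 1.4142 = 0.4950
d₁ = [ln(206/208) + (0.032 + 0.35²/2)·2] / 0.4950 = [-0.0097 + 0.1865] / 0.4950 = 0.3573 which rounds to 0.36
d₂ = d₁ − σ√T = 0.3573 − 0.4950 = -0.1377 which rounds to -0.14
exp(−rT) = exp(−0.032·2) = 0.9380
N(d₁) = N(0.36) = 0.6406;  N(d₂) = N(-0.14) = 0.4443
C = 206·0.6406 − 208·0.9380·0.4443 = 131.9636 − 86.6847 = 45.2789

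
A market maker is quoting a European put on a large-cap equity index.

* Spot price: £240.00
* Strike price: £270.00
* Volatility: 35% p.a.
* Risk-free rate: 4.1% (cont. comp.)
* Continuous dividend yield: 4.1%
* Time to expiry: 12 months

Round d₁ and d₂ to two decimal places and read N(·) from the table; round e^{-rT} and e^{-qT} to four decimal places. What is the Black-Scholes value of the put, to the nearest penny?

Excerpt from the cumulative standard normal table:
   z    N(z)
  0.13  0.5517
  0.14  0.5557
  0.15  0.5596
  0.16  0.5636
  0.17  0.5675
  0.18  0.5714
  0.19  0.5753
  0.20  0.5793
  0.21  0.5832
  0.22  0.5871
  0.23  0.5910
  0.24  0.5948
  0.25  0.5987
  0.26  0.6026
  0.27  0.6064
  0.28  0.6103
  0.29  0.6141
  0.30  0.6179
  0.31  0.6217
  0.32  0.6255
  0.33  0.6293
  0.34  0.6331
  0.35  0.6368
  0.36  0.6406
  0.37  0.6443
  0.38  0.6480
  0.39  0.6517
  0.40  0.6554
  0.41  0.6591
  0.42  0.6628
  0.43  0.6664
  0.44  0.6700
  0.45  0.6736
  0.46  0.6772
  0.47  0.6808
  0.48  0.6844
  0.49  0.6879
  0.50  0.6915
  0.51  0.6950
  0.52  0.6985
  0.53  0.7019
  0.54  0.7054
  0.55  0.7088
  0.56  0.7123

σ√T = 0.35 × 1.0000 = 0.3500
d₁ = [ln(240/270) + (0.041 − 0.041 + 0.35²/2)·1] / 0.3500 = [-0.1178 + 0.0612] / 0.3500 = -0.1615 which rounds to -0.16
d₂ = d₁ − σ√T = -0.1615 − 0.3500 = -0.5115 which rounds to -0.51
exp(−qT) = exp(−0.041·1) = 0.9598;  exp(−rT) = exp(−0.041·1) = 0.9598
N(−d₂) = N(0.51) = 0.6950;  N(−d₁) = N(0.16) = 0.5636
P = 270·0.9598·0.6950 − 240·0.9598·0.5636 = 180.1065 − 129.8264 = 50.2801

£50.28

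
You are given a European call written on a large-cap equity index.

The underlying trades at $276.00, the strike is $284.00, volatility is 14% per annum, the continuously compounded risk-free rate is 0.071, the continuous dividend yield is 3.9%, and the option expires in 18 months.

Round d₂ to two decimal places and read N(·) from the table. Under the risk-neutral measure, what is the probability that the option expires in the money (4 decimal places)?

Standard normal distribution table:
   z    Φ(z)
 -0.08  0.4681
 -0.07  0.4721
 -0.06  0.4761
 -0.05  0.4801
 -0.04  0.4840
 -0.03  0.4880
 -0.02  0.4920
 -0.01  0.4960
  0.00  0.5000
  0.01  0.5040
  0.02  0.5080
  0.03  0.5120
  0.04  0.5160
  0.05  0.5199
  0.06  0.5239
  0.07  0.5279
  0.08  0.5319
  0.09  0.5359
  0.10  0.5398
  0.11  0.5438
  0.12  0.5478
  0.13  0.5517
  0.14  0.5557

0.5120

σ√T = 0.14·√1.5 = 0.1715
d₁ = [ln(276/284) + (0.071 − 0.039 + 0.14²/2)·1.5] / 0.1715 = [-0.0286 + 0.0627] / 0.1715 = 0.1990 ≈ 0.20
d₂ = d₁ − σ√T = 0.1990 − 0.1715 = 0.0276 ≈ 0.03
Pr(exercise) under Q = N(d₂) = 0.5120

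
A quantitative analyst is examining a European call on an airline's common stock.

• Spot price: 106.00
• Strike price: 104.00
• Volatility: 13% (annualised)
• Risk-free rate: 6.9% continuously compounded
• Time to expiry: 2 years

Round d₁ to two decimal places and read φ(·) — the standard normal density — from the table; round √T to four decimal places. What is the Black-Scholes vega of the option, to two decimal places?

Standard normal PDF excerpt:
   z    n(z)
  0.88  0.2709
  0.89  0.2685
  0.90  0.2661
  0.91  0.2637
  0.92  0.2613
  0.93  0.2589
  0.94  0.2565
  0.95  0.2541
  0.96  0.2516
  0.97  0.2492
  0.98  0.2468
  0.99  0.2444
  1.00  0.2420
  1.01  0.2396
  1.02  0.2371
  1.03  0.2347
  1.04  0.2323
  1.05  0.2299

σ√T = 0.13·√2 = 0.1838
ln(S/K) + (r + σ²/2)T = ln(106/104) + (0.069 + 0.13²/2)·2 = 0.0190 + 0.1549 = 0.1739
d₁ = 0.1739 / 0.1838 = 0.9462 → 0.95
√T = √2 = 1.4142
φ(d₁) = φ(0.95) = 0.2541
vega = S·φ(d₁)·√T = 106·0.2541·1.4142 = 38.0909
(The put has the same vega.)

38.09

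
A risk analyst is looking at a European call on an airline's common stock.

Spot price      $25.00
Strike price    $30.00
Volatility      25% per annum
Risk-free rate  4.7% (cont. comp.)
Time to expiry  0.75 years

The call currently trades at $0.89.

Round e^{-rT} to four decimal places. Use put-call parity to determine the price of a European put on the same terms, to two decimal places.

$4.85

exp(−rT) = exp(−0.047·0.75) = 0.9654
Put-call parity: C − P = S − K·e^(−rT) = 25 − 30·0.9654 = 25 − 28.9620 = -3.9620
P = C − (C − P) = 0.89 − (-3.9620) = 4.8520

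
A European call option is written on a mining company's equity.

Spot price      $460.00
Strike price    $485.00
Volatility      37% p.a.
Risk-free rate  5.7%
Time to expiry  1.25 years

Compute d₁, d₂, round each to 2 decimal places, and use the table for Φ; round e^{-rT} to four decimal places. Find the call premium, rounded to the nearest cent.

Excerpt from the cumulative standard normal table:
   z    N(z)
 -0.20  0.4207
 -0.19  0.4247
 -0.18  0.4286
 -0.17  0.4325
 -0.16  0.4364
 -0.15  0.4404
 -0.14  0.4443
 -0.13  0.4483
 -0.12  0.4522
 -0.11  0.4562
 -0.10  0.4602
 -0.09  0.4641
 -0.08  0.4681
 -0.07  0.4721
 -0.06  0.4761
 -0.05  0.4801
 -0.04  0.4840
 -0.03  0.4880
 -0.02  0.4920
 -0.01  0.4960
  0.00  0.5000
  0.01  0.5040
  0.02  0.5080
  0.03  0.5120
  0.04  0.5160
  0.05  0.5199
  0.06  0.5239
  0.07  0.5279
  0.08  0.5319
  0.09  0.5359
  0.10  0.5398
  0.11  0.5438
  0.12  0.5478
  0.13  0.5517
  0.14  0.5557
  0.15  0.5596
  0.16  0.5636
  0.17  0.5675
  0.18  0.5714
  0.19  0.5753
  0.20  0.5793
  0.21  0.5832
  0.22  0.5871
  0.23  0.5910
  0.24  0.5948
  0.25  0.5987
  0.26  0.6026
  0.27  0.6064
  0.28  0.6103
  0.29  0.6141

$78.31

T = 1.25;  σ√T = 0.4137
d₁ = [ln(460/485) + (0.057 + ½·0.37²)·1.25] / (σ√T) = (-0.0529 + 0.1568) / 0.4137 = 0.2511 → 0.25
d₂ = 0.2511 − 0.4137 = -0.1625 → -0.16
exp(−rT) = exp(−0.057·1.25) = 0.9312
N(d₁) = N(0.25) = 0.5987;  N(d₂) = N(-0.16) = 0.4364
C = 460·0.5987 − 485·0.9312·0.4364 = 275.4020 − 197.0922 = 78.3098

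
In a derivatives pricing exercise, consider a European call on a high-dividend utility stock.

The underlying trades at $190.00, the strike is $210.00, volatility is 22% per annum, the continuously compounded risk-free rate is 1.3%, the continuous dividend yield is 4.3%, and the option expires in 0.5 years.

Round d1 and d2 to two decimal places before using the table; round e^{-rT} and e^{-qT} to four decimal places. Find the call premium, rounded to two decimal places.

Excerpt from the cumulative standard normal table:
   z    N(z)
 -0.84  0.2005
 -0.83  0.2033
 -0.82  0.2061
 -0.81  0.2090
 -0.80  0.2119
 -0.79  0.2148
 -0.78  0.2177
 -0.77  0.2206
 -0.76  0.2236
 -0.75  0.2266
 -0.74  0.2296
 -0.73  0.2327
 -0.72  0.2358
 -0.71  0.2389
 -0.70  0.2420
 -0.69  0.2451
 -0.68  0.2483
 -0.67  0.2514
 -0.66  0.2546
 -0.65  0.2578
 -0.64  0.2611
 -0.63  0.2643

σ√T = 0.22·√0.5 = 0.1556
d₁ = [ln(190/210) + (0.013 − 0.043 + 0.22²/2)·0.5] / 0.1556 = [-0.1001 − 0.0029] / 0.1556 = -0.6620 ⇒ -0.66
d₂ = d₁ − σ√T = -0.6620 − 0.1556 = -0.8176 ⇒ -0.82
exp(−qT) = exp(−0.043·0.5) = 0.9787;  exp(−rT) = exp(−0.013·0.5) = 0.9935
N(d₁) = N(-0.66) = 0.2546;  N(d₂) = N(-0.82) = 0.2061
C = 190·0.9787·0.2546 − 210·0.9935·0.2061 = 47.3436 − 42.9997 = 4.3440

$4.34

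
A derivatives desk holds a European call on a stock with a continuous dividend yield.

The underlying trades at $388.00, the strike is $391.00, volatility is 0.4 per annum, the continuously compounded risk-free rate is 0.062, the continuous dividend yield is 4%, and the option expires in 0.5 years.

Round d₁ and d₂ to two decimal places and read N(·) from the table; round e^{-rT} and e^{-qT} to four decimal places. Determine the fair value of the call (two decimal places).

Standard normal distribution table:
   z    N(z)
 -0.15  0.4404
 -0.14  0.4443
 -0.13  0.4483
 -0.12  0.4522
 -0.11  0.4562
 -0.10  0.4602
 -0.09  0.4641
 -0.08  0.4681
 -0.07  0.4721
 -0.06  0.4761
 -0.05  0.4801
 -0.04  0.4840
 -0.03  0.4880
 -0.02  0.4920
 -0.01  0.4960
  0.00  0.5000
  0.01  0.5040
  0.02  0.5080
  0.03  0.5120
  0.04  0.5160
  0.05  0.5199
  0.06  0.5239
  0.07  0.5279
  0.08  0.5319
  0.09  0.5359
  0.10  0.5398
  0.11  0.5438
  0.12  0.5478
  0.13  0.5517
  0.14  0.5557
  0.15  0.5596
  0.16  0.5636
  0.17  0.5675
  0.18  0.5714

T = 0.5;  σ√T = 0.2828
d₁ = [ln(388/391) + (0.062 − 0.04 + 0.4²/2)·0.5] / 0.2828 = [-0.0077 + 0.0510] / 0.2828 = 0.1531 ⇒ 0.15
d₂ = d₁ − σ√T = 0.1531 − 0.2828 = -0.1298 ⇒ -0.13
exp(−qT) = exp(−0.04·0.5) = 0.9802;  exp(−rT) = exp(−0.062·0.5) = 0.9695
N(d₁) = N(0.15) = 0.5596;  N(d₂) = N(-0.13) = 0.4483
C = 388·0.9802·0.5596 − 391·0.9695·0.4483 = 212.8257 − 169.9391 = 42.8866

$42.89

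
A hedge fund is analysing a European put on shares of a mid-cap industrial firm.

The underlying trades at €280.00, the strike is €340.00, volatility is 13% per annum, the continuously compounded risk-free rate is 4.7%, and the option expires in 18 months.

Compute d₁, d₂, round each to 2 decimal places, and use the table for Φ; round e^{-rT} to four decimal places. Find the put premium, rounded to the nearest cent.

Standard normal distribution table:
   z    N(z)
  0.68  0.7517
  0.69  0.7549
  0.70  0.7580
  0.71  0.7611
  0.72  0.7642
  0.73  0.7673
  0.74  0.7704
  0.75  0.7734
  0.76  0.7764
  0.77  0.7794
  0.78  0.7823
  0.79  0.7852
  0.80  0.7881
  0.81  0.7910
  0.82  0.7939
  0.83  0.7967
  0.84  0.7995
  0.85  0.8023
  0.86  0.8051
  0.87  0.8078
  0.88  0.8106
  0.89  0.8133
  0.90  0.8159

€42.85

σ√T = 0.13 × 1.2247 = 0.1592
ln(S/K) + (r + σ²/2)T = ln(280/340) + (0.047 + 0.13²/2)·1.5 = -0.1942 + 0.0832 = -0.1110
d₁ = -0.1110 / 0.1592 = -0.6970 → -0.70
d₂ = d₁ − σ√T = -0.6970 − 0.1592 = -0.8563 → -0.86
e^(−rT) = e^(−0.047·1.5) = 0.9319
N(−d₂) = N(0.86) = 0.8051;  N(−d₁) = N(0.70) = 0.7580
P = 340·0.9319·0.8051 − 280·0.7580 = 255.0927 − 212.2400 = 42.8527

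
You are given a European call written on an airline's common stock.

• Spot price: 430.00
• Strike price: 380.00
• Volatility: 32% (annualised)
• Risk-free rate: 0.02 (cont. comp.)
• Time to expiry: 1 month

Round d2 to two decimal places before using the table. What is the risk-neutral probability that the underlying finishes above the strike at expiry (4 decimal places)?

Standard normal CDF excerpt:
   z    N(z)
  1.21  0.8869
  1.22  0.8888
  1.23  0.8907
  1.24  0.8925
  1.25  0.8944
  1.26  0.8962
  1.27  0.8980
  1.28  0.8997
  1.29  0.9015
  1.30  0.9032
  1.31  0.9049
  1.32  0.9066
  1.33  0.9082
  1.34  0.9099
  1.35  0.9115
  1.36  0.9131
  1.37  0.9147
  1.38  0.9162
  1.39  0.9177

σ√T = 0.32 × 0.2887 = 0.0924
d₁ = [ln(430/380) + (0.02 + ½·0.32²)·0.08333] / (σ√T) = (0.1236 + 0.0059) / 0.0924 = 1.4024 ⇒ 1.40
d₂ = 1.4024 − 0.0924 = 1.3100 ⇒ 1.31
Pr(exercise) under Q = N(d₂) = 0.9049

0.9049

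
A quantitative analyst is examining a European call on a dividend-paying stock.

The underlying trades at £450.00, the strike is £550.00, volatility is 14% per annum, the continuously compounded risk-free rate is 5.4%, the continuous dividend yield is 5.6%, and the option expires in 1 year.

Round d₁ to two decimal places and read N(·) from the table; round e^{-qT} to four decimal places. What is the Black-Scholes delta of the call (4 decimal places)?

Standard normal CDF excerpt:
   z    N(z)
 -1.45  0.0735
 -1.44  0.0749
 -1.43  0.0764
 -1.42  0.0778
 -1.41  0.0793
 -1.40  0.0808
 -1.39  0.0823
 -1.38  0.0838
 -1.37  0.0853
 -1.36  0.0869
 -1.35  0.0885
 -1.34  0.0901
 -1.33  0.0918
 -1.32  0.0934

0.0792

σ√T = 0.14 × 1.0000 = 0.1400
d₁ = [ln(450/550) + (0.054 − 0.056 + ½·0.14²)·1] / (σ√T) = (-0.2007 + 0.0078) / 0.1400 = -1.3776 ⇒ -1.38
N(d₁) = N(-1.38) = 0.0838
Δ_call = e^(−qT)·N(d₁) = 0.9455·0.0838 = 0.0792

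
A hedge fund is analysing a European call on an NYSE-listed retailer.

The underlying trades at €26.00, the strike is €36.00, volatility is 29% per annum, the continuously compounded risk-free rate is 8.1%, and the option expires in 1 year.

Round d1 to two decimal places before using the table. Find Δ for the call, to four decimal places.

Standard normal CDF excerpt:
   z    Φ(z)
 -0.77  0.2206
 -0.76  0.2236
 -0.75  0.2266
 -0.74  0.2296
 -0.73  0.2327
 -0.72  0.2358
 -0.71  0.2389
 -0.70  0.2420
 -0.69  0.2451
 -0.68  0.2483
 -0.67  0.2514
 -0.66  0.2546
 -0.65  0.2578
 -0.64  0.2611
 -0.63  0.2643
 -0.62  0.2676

0.2420

σ√T = 0.29 × 1.0000 = 0.2900
d₁ = [ln(26/36) + (0.081 + ½·0.29²)·1] / (σ√T) = (-0.3254 + 0.1230) / 0.2900 = -0.6978 which rounds to -0.70
N(d₁) = N(-0.70) = 0.2420
Δ_call = N(d₁) = 0.2420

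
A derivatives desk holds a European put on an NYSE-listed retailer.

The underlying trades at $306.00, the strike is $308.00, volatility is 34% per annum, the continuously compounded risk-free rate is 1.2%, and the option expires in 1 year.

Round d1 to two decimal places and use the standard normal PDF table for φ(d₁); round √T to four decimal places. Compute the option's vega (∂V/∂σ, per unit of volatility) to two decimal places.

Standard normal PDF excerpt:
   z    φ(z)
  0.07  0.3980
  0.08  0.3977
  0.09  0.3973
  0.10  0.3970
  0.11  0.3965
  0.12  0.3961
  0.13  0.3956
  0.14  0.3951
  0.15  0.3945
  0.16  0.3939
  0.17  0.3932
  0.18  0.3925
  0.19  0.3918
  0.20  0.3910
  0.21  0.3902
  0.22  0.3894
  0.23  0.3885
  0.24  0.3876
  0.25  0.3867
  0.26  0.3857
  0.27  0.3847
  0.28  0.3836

119.89

σ√T = 0.34 × 1.0000 = 0.3400
d₁ = [ln(306/308) + (0.012 + 0.34²/2)·1] / 0.3400 = [-0.0065 + 0.0698] / 0.3400 = 0.1861 which rounds to 0.19
√T = √1 = 1.0000
φ(d₁) = φ(0.19) = 0.3918
vega = S·φ(d₁)·√T = 306·0.3918·1.0000 = 119.8908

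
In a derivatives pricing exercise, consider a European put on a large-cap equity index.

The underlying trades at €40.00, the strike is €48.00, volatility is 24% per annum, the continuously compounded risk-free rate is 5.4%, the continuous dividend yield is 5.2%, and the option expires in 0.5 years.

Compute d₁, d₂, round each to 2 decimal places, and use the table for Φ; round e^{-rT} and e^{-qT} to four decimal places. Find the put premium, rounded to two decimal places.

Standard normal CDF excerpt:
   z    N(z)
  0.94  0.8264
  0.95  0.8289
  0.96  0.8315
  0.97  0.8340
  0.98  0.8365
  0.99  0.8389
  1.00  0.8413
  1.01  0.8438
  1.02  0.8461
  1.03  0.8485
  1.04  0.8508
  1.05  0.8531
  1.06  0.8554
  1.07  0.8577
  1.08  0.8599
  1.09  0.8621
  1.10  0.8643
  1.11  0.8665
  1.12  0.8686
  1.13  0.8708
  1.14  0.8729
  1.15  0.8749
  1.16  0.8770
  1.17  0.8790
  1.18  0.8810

σ√T = 0.24 × 0.7071 = 0.1697
d₁ = [ln(40/48) + (0.054 − 0.052 + ½·0.24²)·0.5] / (σ√T) = (-0.1823 + 0.0154) / 0.1697 = -0.9836 ≈ -0.98
d₂ = -0.9836 − 0.1697 = -1.1533 ≈ -1.15
e^(−qT) = e^(−0.052·0.5) = 0.9743;  e^(−rT) = e^(−0.054·0.5) = 0.9734
N(−d₂) = N(1.15) = 0.8749;  N(−d₁) = N(0.98) = 0.8365
P = 48·0.9734·0.8749 − 40·0.9743·0.8365 = 40.8781 − 32.6001 = 8.2780

€8.28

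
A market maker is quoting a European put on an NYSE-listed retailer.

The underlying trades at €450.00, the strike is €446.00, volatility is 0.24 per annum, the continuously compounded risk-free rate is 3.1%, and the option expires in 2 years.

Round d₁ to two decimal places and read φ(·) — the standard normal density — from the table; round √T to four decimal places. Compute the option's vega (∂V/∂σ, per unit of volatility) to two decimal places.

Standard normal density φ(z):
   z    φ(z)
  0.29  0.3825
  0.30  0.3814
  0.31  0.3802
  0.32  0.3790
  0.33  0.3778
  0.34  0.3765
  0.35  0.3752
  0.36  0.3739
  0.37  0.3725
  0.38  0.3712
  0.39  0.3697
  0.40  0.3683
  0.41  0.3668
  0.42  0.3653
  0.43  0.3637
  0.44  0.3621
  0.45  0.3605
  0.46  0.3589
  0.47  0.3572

236.23

σ√T = 0.24 × 1.4142 = 0.3394
d₁ = [ln(450/446) + (0.031 + 0.24²/2)·2] / 0.3394 = [0.0089 + 0.1196] / 0.3394 = 0.3787 → 0.38
√T = √2 = 1.4142
φ(d₁) = φ(0.38) = 0.3712
vega = S·φ(d₁)·√T = 450·0.3712·1.4142 = 236.2280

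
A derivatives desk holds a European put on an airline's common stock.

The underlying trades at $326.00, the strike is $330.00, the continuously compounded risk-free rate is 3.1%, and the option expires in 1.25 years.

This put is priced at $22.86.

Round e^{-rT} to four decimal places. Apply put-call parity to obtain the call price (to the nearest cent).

$31.40

exp(−rT) = exp(−0.031·1.25) = 0.9620
Put-call parity: C − P = S − K·e^(−rT) = 326 − 330·0.9620 = 326 − 317.4600 = 8.5400
C = P + (C − P) = 22.86 + (8.5400) = 31.4000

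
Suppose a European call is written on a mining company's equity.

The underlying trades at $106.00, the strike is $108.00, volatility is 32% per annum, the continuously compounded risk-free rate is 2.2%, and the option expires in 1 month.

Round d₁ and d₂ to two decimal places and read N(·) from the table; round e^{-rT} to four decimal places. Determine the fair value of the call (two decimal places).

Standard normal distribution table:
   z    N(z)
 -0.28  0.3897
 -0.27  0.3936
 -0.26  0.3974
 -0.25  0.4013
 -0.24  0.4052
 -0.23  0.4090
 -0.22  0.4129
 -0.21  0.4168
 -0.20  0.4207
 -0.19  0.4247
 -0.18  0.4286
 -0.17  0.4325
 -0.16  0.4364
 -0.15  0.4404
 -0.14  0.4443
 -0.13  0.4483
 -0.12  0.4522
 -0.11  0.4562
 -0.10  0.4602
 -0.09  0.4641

σ√T = 0.32 × 0.2887 = 0.0924
d₁ = [ln(106/108) + (0.022 + ½·0.32²)·0.08333] / (σ√T) = (-0.0187 + 0.0061) / 0.0924 = -0.1363 which rounds to -0.14
d₂ = -0.1363 − 0.0924 = -0.2287 which rounds to -0.23
exp(−rT) = exp(−0.022·0.08333) = 0.9982
C = 106·N(-0.14) − 108·0.9982·N(-0.23) = 106·0.4443 − 108·0.9982·0.4090 = 47.0958 − 44.0925 = 3.0033

$3.00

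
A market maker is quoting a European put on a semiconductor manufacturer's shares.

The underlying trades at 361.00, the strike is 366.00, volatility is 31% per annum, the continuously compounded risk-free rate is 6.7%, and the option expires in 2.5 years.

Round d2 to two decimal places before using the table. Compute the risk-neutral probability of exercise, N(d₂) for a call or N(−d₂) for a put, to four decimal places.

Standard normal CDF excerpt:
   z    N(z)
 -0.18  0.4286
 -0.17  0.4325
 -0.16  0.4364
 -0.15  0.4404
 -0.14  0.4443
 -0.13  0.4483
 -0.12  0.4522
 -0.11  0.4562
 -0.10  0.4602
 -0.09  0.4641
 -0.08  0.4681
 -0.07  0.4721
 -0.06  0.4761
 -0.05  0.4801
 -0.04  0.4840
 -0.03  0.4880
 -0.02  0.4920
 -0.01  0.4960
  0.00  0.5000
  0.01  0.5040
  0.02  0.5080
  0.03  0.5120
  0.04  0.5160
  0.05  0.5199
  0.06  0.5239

0.4721

σ√T = 0.31 × 1.5811 = 0.4902
ln(S/K) + (r + σ²/2)T = ln(361/366) + (0.067 + 0.31²/2)·2.5 = -0.0138 + 0.2876 = 0.2739
d₁ = 0.2739 / 0.4902 = 0.5587 → 0.56
d₂ = d₁ − σ√T = 0.5587 − 0.4902 = 0.0686 → 0.07
Risk-neutral Pr[S_T < K] = N(−d₂) = N(-0.07) = 0.4721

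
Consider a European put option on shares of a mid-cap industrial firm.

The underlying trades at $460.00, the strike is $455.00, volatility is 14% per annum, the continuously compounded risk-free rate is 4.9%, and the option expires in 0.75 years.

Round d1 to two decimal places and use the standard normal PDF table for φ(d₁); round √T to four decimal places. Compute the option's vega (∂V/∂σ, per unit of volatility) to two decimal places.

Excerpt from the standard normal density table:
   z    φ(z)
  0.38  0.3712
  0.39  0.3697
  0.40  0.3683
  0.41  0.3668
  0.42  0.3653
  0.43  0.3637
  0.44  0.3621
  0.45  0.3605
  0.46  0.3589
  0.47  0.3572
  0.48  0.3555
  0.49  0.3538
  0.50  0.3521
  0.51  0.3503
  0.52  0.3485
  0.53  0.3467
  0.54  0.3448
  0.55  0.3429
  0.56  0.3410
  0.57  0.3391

σ√T = 0.14 × 0.8660 = 0.1212
d₁ = [ln(460/455) + (0.049 + 0.14²/2)·0.75] / 0.1212 = [0.0109 + 0.0441] / 0.1212 = 0.4539 which rounds to 0.45
√T = √0.75 = 0.8660
φ(d₁) = φ(0.45) = 0.3605
vega = S·φ(d₁)·√T = 460·0.3605·0.8660 = 143.6088
(The call has the same vega.)

143.61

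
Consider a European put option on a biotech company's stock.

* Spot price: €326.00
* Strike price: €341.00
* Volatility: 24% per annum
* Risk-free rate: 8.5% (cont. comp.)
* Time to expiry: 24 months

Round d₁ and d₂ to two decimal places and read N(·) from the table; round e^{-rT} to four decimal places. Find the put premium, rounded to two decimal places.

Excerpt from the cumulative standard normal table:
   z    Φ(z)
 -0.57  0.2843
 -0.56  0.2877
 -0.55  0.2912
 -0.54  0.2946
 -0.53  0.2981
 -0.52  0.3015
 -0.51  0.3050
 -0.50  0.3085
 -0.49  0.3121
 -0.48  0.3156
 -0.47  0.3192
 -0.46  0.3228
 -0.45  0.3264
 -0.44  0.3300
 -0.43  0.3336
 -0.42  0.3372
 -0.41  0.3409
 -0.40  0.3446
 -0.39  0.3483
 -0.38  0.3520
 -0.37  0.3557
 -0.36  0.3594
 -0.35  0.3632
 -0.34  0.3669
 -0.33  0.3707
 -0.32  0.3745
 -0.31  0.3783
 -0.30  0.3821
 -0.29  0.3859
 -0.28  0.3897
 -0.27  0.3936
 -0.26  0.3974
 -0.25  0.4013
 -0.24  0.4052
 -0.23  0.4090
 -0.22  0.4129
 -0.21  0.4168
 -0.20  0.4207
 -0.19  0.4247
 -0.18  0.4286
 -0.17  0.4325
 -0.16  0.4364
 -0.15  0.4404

€25.00

σ√T = 0.24·√2 = 0.3394
d₁ = [ln(326/341) + (0.085 + 0.24²/2)·2] / 0.3394 = [-0.0450 + 0.2276] / 0.3394 = 0.5380 ≈ 0.54
d₂ = d₁ − σ√T = 0.5380 − 0.3394 = 0.1986 ≈ 0.20
exp(−rT) = exp(−0.085·2) = 0.8437
P = 341·0.8437·N(-0.20) − 326·N(-0.54) = 341·0.8437·0.4207 − 326·0.2946 = 121.0361 − 96.0396 = 24.9965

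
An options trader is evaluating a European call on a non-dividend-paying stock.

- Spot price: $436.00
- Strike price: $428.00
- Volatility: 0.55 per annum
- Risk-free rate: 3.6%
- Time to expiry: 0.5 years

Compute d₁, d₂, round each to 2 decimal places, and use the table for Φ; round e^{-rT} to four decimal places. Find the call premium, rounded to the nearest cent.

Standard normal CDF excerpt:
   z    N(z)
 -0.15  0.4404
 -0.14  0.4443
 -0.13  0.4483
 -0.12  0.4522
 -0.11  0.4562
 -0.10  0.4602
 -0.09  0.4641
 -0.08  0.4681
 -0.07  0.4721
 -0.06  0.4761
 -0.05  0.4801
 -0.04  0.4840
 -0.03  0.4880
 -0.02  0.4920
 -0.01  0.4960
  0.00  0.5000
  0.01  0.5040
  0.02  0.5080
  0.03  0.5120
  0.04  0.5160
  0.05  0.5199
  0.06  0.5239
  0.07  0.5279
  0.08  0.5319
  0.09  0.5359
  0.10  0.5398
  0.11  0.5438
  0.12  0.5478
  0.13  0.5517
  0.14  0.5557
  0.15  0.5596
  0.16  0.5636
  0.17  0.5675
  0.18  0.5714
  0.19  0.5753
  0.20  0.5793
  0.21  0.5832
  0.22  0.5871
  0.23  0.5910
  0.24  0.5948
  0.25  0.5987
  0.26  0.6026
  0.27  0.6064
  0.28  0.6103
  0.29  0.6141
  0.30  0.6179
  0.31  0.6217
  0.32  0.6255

σ√T = 0.55 × 0.7071 = 0.3889
ln(S/K) + (r + σ²/2)T = ln(436/428) + (0.036 + 0.55²/2)·0.5 = 0.0185 + 0.0936 = 0.1121
d₁ = 0.1121 / 0.3889 = 0.2884 → 0.29
d₂ = d₁ − σ√T = 0.2884 − 0.3889 = -0.1006 → -0.10
e^(−rT) = e^(−0.036·0.5) = 0.9822
N(d₁) = N(0.29) = 0.6141;  N(d₂) = N(-0.10) = 0.4602
C = 436·0.6141 − 428·0.9822·0.4602 = 267.7476 − 193.4596 = 74.2880

$74.29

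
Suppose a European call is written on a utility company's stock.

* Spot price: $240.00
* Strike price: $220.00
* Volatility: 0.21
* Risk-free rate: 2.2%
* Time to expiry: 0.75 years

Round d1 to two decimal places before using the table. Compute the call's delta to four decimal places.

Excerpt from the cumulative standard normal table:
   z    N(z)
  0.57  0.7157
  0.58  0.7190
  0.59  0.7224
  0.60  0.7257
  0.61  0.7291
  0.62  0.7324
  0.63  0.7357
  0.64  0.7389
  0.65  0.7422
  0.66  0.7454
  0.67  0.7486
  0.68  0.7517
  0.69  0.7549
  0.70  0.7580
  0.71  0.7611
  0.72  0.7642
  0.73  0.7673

T = 0.75;  σ√T = 0.1819
d₁ = [ln(240/220) + (0.022 + ½·0.21²)·0.75] / (σ√T) = (0.0870 + 0.0330) / 0.1819 = 0.6601 ⇒ 0.66
N(d₁) = N(0.66) = 0.7454
Δ_call = N(d₁) = 0.7454

0.7454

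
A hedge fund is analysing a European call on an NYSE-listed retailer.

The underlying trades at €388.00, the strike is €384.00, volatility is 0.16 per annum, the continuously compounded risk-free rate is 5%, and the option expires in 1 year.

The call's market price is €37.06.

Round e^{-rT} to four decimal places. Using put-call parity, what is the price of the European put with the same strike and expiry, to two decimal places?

e^(−rT) = e^(−0.05·1) = 0.9512
Put-call parity: C − P = S − K·e^(−rT) = 388 − 384·0.9512 = 388 − 365.2608 = 22.7392
P = C − (C − P) = 37.06 − (22.7392) = 14.3208

€14.32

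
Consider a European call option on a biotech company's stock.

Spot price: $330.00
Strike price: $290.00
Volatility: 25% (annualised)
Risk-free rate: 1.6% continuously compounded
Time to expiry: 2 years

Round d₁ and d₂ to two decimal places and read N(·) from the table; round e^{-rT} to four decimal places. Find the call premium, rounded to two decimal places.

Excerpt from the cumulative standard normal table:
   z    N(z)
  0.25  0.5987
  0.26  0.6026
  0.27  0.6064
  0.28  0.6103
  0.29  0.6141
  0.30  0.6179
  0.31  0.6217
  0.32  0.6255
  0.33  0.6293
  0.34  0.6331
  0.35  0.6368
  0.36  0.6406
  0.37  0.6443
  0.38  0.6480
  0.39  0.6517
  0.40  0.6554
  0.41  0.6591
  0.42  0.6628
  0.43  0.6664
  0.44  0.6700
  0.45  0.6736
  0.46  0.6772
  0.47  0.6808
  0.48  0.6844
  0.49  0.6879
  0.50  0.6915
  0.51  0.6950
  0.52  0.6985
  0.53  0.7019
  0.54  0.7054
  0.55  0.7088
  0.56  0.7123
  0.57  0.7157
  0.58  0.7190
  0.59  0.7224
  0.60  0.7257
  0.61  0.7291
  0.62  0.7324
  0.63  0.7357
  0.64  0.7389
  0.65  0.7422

$71.37

σ√T = 0.25 × 1.4142 = 0.3536
d₁ = [ln(330/290) + (0.016 + 0.25²/2)·2] / 0.3536 = [0.1292 + 0.0945] / 0.3536 = 0.6328 → 0.63
d₂ = d₁ − σ√T = 0.6328 − 0.3536 = 0.2792 → 0.28
exp(−rT) = exp(−0.016·2) = 0.9685
C = 330·N(0.63) − 290·0.9685·N(0.28) = 330·0.7357 − 290·0.9685·0.6103 = 242.7810 − 171.4119 = 71.3691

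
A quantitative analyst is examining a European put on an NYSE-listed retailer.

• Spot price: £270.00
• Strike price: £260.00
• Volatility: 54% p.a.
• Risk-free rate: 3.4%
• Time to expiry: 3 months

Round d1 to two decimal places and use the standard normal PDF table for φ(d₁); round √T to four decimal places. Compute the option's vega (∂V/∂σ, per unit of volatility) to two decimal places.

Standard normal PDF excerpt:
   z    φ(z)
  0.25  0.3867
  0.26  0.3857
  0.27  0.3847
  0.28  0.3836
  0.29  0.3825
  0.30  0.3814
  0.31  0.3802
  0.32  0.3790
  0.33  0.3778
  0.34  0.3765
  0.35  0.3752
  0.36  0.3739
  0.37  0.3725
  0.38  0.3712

T = 0.25;  σ√T = 0.2700
d₁ = [ln(270/260) + (0.034 + 0.54²/2)·0.25] / 0.2700 = [0.0377 + 0.0450] / 0.2700 = 0.3063 which rounds to 0.31
√T = √0.25 = 0.5000
φ(d₁) = φ(0.31) = 0.3802
vega = S·φ(d₁)·√T = 270·0.3802·0.5000 = 51.3270
(The call has the same vega.)

51.33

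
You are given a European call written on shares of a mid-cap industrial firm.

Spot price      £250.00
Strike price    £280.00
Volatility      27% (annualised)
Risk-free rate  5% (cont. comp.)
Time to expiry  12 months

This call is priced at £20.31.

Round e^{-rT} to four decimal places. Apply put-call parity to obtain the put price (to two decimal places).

e^(−rT) = e^(−0.05·1) = 0.9512
Put-call parity: C − P = S − K·e^(−rT) = 250 − 280·0.9512 = 250 − 266.3360 = -16.3360
P = C − (C − P) = 20.31 − (-16.3360) = 36.6460

£36.65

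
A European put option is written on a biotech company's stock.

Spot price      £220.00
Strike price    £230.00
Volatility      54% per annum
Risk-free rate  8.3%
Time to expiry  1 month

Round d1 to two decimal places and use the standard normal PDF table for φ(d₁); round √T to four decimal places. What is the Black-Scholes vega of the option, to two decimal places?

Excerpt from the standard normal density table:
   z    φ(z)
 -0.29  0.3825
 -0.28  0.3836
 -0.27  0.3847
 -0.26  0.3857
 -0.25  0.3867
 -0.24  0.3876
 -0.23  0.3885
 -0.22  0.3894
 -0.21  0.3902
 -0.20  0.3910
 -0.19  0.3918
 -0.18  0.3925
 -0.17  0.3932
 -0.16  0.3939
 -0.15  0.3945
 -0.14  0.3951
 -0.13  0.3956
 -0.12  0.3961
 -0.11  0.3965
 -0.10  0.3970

T = 0.08333;  σ√T = 0.1559
d₁ = [ln(220/230) + (0.083 + 0.54²/2)·0.08333] / 0.1559 = [-0.0445 + 0.0191] / 0.1559 = -0.1628 ⇒ -0.16
√T = √0.08333 = 0.2887
φ(d₁) = φ(-0.16) = 0.3939
vega = S·φ(d₁)·√T = 220·0.3939·0.2887 = 25.0182

25.02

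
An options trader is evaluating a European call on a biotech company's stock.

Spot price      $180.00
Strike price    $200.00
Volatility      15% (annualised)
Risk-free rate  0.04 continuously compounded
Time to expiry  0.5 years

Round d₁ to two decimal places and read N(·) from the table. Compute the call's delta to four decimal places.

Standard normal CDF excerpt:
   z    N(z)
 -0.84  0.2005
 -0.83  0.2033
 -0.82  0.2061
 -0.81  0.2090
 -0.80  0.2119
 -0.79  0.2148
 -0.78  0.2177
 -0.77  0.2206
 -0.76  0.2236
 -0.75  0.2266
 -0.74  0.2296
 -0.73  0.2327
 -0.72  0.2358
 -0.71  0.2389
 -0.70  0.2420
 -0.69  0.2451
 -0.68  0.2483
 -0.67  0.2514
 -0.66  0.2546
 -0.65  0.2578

0.2266

σ√T = 0.15 × 0.7071 = 0.1061
d₁ = [ln(180/200) + (0.04 + 0.15²/2)·0.5] / 0.1061 = [-0.1054 + 0.0256] / 0.1061 = -0.7518 ⇒ -0.75
N(d₁) = N(-0.75) = 0.2266
Δ_call = N(d₁) = 0.2266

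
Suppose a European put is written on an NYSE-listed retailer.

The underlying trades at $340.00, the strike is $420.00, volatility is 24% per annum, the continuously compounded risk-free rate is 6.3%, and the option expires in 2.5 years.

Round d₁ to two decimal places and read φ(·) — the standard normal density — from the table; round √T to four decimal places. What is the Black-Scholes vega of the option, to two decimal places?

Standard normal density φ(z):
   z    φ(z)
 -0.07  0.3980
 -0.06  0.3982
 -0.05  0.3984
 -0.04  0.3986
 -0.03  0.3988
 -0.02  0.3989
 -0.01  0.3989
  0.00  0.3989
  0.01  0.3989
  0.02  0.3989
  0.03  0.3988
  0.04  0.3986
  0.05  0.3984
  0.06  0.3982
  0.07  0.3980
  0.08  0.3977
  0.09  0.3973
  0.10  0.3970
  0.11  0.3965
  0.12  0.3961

214.17

σ√T = 0.24 × 1.5811 = 0.3795
d₁ = [ln(340/420) + (0.063 + ½·0.24²)·2.5] / (σ√T) = (-0.2113 + 0.2295) / 0.3795 = 0.0479 ⇒ 0.05
√T = √2.5 = 1.5811
φ(d₁) = φ(0.05) = 0.3984
vega = S·φ(d₁)·√T = 340·0.3984·1.5811 = 214.1695
(Vega is the same for a European call and put with the same parameters.)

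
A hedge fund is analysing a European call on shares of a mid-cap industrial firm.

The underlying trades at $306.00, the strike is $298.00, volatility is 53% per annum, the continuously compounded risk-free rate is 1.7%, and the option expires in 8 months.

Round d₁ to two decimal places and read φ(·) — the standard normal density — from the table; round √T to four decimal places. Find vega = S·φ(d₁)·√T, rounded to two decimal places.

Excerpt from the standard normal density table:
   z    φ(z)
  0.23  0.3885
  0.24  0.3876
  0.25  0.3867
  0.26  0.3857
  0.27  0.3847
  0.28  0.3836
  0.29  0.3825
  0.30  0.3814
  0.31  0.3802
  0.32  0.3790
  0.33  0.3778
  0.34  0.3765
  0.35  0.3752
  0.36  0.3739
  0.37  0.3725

σ√T = 0.53 × 0.8165 = 0.4327
d₁ = [ln(306/298) + (0.017 + 0.53²/2)·0.6667] / 0.4327 = [0.0265 + 0.1050] / 0.4327 = 0.3038 which rounds to 0.30
√T = √0.6667 = 0.8165
φ(d₁) = φ(0.30) = 0.3814
vega = S·φ(d₁)·√T = 306·0.3814·0.8165 = 95.2924

95.29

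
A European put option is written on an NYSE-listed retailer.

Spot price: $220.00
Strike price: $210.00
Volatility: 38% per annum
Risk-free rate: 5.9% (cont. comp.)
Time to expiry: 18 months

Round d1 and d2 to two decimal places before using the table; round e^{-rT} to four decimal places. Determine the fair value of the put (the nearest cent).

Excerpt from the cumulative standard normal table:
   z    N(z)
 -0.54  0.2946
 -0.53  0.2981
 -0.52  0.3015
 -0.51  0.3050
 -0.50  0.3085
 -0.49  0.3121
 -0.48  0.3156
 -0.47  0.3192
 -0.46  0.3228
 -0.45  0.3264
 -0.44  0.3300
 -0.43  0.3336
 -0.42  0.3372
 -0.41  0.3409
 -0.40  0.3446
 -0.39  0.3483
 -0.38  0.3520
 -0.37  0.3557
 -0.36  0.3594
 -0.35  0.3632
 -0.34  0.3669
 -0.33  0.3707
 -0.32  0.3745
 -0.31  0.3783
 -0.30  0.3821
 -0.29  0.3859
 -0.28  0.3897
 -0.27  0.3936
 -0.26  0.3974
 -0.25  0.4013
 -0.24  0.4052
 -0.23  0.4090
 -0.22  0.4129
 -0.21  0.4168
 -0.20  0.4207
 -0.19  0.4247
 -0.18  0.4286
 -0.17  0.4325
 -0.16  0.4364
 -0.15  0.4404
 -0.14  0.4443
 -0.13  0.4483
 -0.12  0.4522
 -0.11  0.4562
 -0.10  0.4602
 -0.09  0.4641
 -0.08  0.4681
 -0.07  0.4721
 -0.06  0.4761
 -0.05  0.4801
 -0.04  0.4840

T = 1.5;  σ√T = 0.4654
d₁ = [ln(220/210) + (0.059 + 0.38²/2)·1.5] / 0.4654 = [0.0465 + 0.1968] / 0.4654 = 0.5228 which rounds to 0.52
d₂ = d₁ − σ√T = 0.5228 − 0.4654 = 0.0574 which rounds to 0.06
e^(−rT) = e^(−0.059·1.5) = 0.9153
P = 210·0.9153·N(-0.06) − 220·N(-0.52) = 210·0.9153·0.4761 − 220·0.3015 = 91.5126 − 66.3300 = 25.1826

$25.18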